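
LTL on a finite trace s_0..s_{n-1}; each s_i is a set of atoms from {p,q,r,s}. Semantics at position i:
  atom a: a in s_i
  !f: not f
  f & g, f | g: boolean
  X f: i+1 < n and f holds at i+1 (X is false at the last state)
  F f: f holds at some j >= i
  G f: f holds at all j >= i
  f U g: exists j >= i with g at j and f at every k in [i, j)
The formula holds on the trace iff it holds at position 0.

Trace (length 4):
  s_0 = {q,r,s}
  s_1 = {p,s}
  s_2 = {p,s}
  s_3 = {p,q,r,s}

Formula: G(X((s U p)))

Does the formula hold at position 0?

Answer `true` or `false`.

Answer: false

Derivation:
s_0={q,r,s}: G(X((s U p)))=False X((s U p))=True (s U p)=True s=True p=False
s_1={p,s}: G(X((s U p)))=False X((s U p))=True (s U p)=True s=True p=True
s_2={p,s}: G(X((s U p)))=False X((s U p))=True (s U p)=True s=True p=True
s_3={p,q,r,s}: G(X((s U p)))=False X((s U p))=False (s U p)=True s=True p=True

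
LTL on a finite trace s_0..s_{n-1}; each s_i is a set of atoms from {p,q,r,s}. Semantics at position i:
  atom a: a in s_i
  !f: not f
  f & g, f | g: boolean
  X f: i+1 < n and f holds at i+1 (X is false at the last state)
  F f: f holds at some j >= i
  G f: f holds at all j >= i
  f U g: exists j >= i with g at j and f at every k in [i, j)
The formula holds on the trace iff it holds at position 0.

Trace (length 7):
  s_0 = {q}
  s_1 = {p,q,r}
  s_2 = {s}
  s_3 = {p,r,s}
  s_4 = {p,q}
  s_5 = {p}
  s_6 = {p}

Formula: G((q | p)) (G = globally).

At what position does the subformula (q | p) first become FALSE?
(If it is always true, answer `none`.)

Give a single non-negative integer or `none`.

s_0={q}: (q | p)=True q=True p=False
s_1={p,q,r}: (q | p)=True q=True p=True
s_2={s}: (q | p)=False q=False p=False
s_3={p,r,s}: (q | p)=True q=False p=True
s_4={p,q}: (q | p)=True q=True p=True
s_5={p}: (q | p)=True q=False p=True
s_6={p}: (q | p)=True q=False p=True
G((q | p)) holds globally = False
First violation at position 2.

Answer: 2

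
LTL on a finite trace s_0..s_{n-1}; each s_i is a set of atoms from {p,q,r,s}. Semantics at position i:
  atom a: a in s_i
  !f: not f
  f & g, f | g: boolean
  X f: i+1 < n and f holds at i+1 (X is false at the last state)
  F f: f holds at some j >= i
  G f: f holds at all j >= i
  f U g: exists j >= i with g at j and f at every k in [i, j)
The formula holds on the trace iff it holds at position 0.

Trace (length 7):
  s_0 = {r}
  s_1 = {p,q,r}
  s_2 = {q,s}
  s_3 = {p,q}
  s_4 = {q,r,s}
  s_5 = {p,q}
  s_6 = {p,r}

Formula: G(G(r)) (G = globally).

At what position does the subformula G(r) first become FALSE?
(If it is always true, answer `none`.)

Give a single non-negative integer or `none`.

s_0={r}: G(r)=False r=True
s_1={p,q,r}: G(r)=False r=True
s_2={q,s}: G(r)=False r=False
s_3={p,q}: G(r)=False r=False
s_4={q,r,s}: G(r)=False r=True
s_5={p,q}: G(r)=False r=False
s_6={p,r}: G(r)=True r=True
G(G(r)) holds globally = False
First violation at position 0.

Answer: 0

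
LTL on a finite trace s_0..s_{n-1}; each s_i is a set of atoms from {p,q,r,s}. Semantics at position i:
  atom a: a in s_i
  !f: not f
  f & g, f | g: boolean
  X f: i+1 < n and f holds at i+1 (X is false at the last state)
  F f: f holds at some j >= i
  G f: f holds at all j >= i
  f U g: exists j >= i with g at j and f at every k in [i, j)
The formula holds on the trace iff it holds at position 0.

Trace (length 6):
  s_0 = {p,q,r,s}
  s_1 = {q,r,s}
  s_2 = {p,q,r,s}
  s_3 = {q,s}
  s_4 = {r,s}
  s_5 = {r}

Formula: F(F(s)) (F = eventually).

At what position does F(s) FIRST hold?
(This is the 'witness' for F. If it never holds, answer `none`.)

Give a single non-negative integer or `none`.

s_0={p,q,r,s}: F(s)=True s=True
s_1={q,r,s}: F(s)=True s=True
s_2={p,q,r,s}: F(s)=True s=True
s_3={q,s}: F(s)=True s=True
s_4={r,s}: F(s)=True s=True
s_5={r}: F(s)=False s=False
F(F(s)) holds; first witness at position 0.

Answer: 0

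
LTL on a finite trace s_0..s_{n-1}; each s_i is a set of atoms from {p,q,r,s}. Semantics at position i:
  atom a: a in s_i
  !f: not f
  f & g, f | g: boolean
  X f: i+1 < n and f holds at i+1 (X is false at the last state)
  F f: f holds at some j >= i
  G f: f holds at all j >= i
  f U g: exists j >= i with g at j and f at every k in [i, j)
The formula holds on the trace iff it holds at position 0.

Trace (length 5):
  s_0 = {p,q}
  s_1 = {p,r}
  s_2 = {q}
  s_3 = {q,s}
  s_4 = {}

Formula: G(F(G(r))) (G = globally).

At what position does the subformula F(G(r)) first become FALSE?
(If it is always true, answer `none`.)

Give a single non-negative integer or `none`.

s_0={p,q}: F(G(r))=False G(r)=False r=False
s_1={p,r}: F(G(r))=False G(r)=False r=True
s_2={q}: F(G(r))=False G(r)=False r=False
s_3={q,s}: F(G(r))=False G(r)=False r=False
s_4={}: F(G(r))=False G(r)=False r=False
G(F(G(r))) holds globally = False
First violation at position 0.

Answer: 0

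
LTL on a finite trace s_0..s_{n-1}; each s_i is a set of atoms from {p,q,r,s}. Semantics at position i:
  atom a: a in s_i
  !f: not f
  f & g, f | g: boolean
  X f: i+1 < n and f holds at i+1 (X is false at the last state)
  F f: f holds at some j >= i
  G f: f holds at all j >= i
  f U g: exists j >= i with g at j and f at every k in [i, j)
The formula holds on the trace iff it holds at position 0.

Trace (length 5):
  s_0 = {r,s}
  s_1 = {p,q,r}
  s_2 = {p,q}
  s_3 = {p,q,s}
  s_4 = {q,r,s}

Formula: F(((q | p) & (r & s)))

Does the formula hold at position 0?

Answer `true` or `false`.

s_0={r,s}: F(((q | p) & (r & s)))=True ((q | p) & (r & s))=False (q | p)=False q=False p=False (r & s)=True r=True s=True
s_1={p,q,r}: F(((q | p) & (r & s)))=True ((q | p) & (r & s))=False (q | p)=True q=True p=True (r & s)=False r=True s=False
s_2={p,q}: F(((q | p) & (r & s)))=True ((q | p) & (r & s))=False (q | p)=True q=True p=True (r & s)=False r=False s=False
s_3={p,q,s}: F(((q | p) & (r & s)))=True ((q | p) & (r & s))=False (q | p)=True q=True p=True (r & s)=False r=False s=True
s_4={q,r,s}: F(((q | p) & (r & s)))=True ((q | p) & (r & s))=True (q | p)=True q=True p=False (r & s)=True r=True s=True

Answer: true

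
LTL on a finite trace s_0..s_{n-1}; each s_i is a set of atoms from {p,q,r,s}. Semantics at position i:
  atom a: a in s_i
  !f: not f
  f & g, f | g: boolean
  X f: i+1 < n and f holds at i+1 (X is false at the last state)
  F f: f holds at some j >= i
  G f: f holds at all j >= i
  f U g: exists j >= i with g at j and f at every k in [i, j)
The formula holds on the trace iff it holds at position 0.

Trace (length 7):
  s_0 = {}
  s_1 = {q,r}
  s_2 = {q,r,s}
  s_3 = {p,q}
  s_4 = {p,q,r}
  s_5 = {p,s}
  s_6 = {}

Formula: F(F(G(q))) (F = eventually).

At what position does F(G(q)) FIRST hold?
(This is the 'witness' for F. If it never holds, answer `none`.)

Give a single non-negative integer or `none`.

s_0={}: F(G(q))=False G(q)=False q=False
s_1={q,r}: F(G(q))=False G(q)=False q=True
s_2={q,r,s}: F(G(q))=False G(q)=False q=True
s_3={p,q}: F(G(q))=False G(q)=False q=True
s_4={p,q,r}: F(G(q))=False G(q)=False q=True
s_5={p,s}: F(G(q))=False G(q)=False q=False
s_6={}: F(G(q))=False G(q)=False q=False
F(F(G(q))) does not hold (no witness exists).

Answer: none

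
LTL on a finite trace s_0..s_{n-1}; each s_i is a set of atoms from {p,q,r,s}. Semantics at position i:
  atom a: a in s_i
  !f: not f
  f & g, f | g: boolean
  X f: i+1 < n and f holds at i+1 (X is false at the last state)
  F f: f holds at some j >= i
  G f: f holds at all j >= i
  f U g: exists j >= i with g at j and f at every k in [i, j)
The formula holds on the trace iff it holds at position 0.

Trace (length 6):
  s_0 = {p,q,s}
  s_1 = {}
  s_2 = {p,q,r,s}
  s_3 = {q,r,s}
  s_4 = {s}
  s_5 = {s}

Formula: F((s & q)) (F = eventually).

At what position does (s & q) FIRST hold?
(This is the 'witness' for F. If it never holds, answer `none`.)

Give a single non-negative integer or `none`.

Answer: 0

Derivation:
s_0={p,q,s}: (s & q)=True s=True q=True
s_1={}: (s & q)=False s=False q=False
s_2={p,q,r,s}: (s & q)=True s=True q=True
s_3={q,r,s}: (s & q)=True s=True q=True
s_4={s}: (s & q)=False s=True q=False
s_5={s}: (s & q)=False s=True q=False
F((s & q)) holds; first witness at position 0.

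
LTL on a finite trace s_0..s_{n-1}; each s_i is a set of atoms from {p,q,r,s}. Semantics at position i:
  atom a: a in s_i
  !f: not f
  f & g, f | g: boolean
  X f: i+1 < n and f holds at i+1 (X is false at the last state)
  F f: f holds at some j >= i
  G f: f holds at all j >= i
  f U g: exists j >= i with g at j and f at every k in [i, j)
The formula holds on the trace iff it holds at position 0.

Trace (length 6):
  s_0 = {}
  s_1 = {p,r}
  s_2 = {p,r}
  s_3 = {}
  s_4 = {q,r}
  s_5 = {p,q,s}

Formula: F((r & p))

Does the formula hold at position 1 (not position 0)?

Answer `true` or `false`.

s_0={}: F((r & p))=True (r & p)=False r=False p=False
s_1={p,r}: F((r & p))=True (r & p)=True r=True p=True
s_2={p,r}: F((r & p))=True (r & p)=True r=True p=True
s_3={}: F((r & p))=False (r & p)=False r=False p=False
s_4={q,r}: F((r & p))=False (r & p)=False r=True p=False
s_5={p,q,s}: F((r & p))=False (r & p)=False r=False p=True
Evaluating at position 1: result = True

Answer: true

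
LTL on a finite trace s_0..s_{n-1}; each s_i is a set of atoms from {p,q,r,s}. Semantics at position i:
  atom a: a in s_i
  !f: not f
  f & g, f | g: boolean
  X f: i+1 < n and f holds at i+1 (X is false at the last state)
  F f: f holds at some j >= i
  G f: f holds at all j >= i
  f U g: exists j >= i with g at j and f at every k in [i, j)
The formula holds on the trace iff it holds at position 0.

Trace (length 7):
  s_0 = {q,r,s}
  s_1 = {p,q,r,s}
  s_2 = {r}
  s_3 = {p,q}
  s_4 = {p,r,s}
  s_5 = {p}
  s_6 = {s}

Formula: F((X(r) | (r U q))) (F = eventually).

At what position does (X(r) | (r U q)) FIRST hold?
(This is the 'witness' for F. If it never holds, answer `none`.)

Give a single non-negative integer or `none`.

s_0={q,r,s}: (X(r) | (r U q))=True X(r)=True r=True (r U q)=True q=True
s_1={p,q,r,s}: (X(r) | (r U q))=True X(r)=True r=True (r U q)=True q=True
s_2={r}: (X(r) | (r U q))=True X(r)=False r=True (r U q)=True q=False
s_3={p,q}: (X(r) | (r U q))=True X(r)=True r=False (r U q)=True q=True
s_4={p,r,s}: (X(r) | (r U q))=False X(r)=False r=True (r U q)=False q=False
s_5={p}: (X(r) | (r U q))=False X(r)=False r=False (r U q)=False q=False
s_6={s}: (X(r) | (r U q))=False X(r)=False r=False (r U q)=False q=False
F((X(r) | (r U q))) holds; first witness at position 0.

Answer: 0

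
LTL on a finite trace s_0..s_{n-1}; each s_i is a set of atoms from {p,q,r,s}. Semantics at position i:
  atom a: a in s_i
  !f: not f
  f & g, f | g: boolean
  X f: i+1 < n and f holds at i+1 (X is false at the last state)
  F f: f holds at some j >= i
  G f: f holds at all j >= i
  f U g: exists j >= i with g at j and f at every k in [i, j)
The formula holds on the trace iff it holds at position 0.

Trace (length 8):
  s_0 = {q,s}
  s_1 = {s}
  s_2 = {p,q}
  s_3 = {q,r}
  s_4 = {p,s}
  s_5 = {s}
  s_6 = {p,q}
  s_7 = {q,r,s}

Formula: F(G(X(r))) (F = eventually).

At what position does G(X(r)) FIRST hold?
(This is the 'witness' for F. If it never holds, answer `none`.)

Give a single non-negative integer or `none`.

Answer: none

Derivation:
s_0={q,s}: G(X(r))=False X(r)=False r=False
s_1={s}: G(X(r))=False X(r)=False r=False
s_2={p,q}: G(X(r))=False X(r)=True r=False
s_3={q,r}: G(X(r))=False X(r)=False r=True
s_4={p,s}: G(X(r))=False X(r)=False r=False
s_5={s}: G(X(r))=False X(r)=False r=False
s_6={p,q}: G(X(r))=False X(r)=True r=False
s_7={q,r,s}: G(X(r))=False X(r)=False r=True
F(G(X(r))) does not hold (no witness exists).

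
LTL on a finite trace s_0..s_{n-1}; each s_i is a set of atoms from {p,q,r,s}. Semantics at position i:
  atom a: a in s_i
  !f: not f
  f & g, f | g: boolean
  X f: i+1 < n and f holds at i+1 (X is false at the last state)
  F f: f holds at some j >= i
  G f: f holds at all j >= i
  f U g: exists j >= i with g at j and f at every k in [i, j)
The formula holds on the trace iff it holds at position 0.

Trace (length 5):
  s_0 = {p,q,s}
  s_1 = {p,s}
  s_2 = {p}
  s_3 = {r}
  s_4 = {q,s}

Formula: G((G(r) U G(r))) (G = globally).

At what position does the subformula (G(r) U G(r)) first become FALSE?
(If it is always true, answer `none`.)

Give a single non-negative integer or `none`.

Answer: 0

Derivation:
s_0={p,q,s}: (G(r) U G(r))=False G(r)=False r=False
s_1={p,s}: (G(r) U G(r))=False G(r)=False r=False
s_2={p}: (G(r) U G(r))=False G(r)=False r=False
s_3={r}: (G(r) U G(r))=False G(r)=False r=True
s_4={q,s}: (G(r) U G(r))=False G(r)=False r=False
G((G(r) U G(r))) holds globally = False
First violation at position 0.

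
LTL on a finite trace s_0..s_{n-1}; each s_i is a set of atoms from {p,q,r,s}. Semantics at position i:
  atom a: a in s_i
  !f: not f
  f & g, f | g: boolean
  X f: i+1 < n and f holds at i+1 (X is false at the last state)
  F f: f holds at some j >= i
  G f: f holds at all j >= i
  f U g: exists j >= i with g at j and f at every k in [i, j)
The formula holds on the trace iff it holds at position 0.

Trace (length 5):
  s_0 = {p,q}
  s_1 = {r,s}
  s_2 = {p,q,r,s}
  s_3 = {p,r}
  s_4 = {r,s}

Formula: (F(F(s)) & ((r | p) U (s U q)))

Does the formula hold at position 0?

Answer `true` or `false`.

s_0={p,q}: (F(F(s)) & ((r | p) U (s U q)))=True F(F(s))=True F(s)=True s=False ((r | p) U (s U q))=True (r | p)=True r=False p=True (s U q)=True q=True
s_1={r,s}: (F(F(s)) & ((r | p) U (s U q)))=True F(F(s))=True F(s)=True s=True ((r | p) U (s U q))=True (r | p)=True r=True p=False (s U q)=True q=False
s_2={p,q,r,s}: (F(F(s)) & ((r | p) U (s U q)))=True F(F(s))=True F(s)=True s=True ((r | p) U (s U q))=True (r | p)=True r=True p=True (s U q)=True q=True
s_3={p,r}: (F(F(s)) & ((r | p) U (s U q)))=False F(F(s))=True F(s)=True s=False ((r | p) U (s U q))=False (r | p)=True r=True p=True (s U q)=False q=False
s_4={r,s}: (F(F(s)) & ((r | p) U (s U q)))=False F(F(s))=True F(s)=True s=True ((r | p) U (s U q))=False (r | p)=True r=True p=False (s U q)=False q=False

Answer: true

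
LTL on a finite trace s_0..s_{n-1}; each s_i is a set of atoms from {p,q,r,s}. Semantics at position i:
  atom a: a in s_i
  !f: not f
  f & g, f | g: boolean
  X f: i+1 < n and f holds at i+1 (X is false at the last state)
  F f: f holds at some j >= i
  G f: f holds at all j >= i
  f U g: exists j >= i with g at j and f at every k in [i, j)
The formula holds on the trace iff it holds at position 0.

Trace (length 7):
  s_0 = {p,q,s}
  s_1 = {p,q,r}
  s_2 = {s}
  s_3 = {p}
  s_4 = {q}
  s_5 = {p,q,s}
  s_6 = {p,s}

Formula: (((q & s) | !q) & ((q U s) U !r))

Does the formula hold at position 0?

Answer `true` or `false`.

Answer: true

Derivation:
s_0={p,q,s}: (((q & s) | !q) & ((q U s) U !r))=True ((q & s) | !q)=True (q & s)=True q=True s=True !q=False ((q U s) U !r)=True (q U s)=True !r=True r=False
s_1={p,q,r}: (((q & s) | !q) & ((q U s) U !r))=False ((q & s) | !q)=False (q & s)=False q=True s=False !q=False ((q U s) U !r)=True (q U s)=True !r=False r=True
s_2={s}: (((q & s) | !q) & ((q U s) U !r))=True ((q & s) | !q)=True (q & s)=False q=False s=True !q=True ((q U s) U !r)=True (q U s)=True !r=True r=False
s_3={p}: (((q & s) | !q) & ((q U s) U !r))=True ((q & s) | !q)=True (q & s)=False q=False s=False !q=True ((q U s) U !r)=True (q U s)=False !r=True r=False
s_4={q}: (((q & s) | !q) & ((q U s) U !r))=False ((q & s) | !q)=False (q & s)=False q=True s=False !q=False ((q U s) U !r)=True (q U s)=True !r=True r=False
s_5={p,q,s}: (((q & s) | !q) & ((q U s) U !r))=True ((q & s) | !q)=True (q & s)=True q=True s=True !q=False ((q U s) U !r)=True (q U s)=True !r=True r=False
s_6={p,s}: (((q & s) | !q) & ((q U s) U !r))=True ((q & s) | !q)=True (q & s)=False q=False s=True !q=True ((q U s) U !r)=True (q U s)=True !r=True r=False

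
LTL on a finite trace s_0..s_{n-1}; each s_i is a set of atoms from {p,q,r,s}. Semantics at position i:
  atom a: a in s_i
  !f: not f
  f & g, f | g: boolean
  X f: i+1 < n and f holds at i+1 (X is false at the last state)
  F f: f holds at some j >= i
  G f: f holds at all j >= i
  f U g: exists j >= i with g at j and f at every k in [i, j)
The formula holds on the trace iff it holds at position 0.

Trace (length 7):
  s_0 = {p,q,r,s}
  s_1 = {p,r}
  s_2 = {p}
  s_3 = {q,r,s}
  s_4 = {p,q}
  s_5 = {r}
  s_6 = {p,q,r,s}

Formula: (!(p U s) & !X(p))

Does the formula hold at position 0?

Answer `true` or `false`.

s_0={p,q,r,s}: (!(p U s) & !X(p))=False !(p U s)=False (p U s)=True p=True s=True !X(p)=False X(p)=True
s_1={p,r}: (!(p U s) & !X(p))=False !(p U s)=False (p U s)=True p=True s=False !X(p)=False X(p)=True
s_2={p}: (!(p U s) & !X(p))=False !(p U s)=False (p U s)=True p=True s=False !X(p)=True X(p)=False
s_3={q,r,s}: (!(p U s) & !X(p))=False !(p U s)=False (p U s)=True p=False s=True !X(p)=False X(p)=True
s_4={p,q}: (!(p U s) & !X(p))=True !(p U s)=True (p U s)=False p=True s=False !X(p)=True X(p)=False
s_5={r}: (!(p U s) & !X(p))=False !(p U s)=True (p U s)=False p=False s=False !X(p)=False X(p)=True
s_6={p,q,r,s}: (!(p U s) & !X(p))=False !(p U s)=False (p U s)=True p=True s=True !X(p)=True X(p)=False

Answer: false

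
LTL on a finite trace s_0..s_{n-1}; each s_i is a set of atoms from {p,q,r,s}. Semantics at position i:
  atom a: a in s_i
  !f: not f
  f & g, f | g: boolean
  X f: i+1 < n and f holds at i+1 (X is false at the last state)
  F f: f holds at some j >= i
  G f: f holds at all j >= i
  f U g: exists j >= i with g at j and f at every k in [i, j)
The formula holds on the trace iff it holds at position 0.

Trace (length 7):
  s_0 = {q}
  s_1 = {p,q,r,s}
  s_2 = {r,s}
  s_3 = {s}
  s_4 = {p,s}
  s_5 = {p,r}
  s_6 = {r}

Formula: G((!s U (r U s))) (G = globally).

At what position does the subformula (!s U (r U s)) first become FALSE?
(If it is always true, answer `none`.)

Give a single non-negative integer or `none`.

s_0={q}: (!s U (r U s))=True !s=True s=False (r U s)=False r=False
s_1={p,q,r,s}: (!s U (r U s))=True !s=False s=True (r U s)=True r=True
s_2={r,s}: (!s U (r U s))=True !s=False s=True (r U s)=True r=True
s_3={s}: (!s U (r U s))=True !s=False s=True (r U s)=True r=False
s_4={p,s}: (!s U (r U s))=True !s=False s=True (r U s)=True r=False
s_5={p,r}: (!s U (r U s))=False !s=True s=False (r U s)=False r=True
s_6={r}: (!s U (r U s))=False !s=True s=False (r U s)=False r=True
G((!s U (r U s))) holds globally = False
First violation at position 5.

Answer: 5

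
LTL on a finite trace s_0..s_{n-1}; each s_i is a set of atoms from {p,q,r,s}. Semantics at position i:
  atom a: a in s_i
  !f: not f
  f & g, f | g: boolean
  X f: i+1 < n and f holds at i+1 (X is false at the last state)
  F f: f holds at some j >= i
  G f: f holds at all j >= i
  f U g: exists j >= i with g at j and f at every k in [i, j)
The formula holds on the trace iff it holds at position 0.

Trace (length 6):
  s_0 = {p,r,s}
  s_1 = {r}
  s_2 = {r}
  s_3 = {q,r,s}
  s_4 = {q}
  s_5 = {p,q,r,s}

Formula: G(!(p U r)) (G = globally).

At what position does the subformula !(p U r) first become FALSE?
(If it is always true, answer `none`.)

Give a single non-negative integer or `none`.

Answer: 0

Derivation:
s_0={p,r,s}: !(p U r)=False (p U r)=True p=True r=True
s_1={r}: !(p U r)=False (p U r)=True p=False r=True
s_2={r}: !(p U r)=False (p U r)=True p=False r=True
s_3={q,r,s}: !(p U r)=False (p U r)=True p=False r=True
s_4={q}: !(p U r)=True (p U r)=False p=False r=False
s_5={p,q,r,s}: !(p U r)=False (p U r)=True p=True r=True
G(!(p U r)) holds globally = False
First violation at position 0.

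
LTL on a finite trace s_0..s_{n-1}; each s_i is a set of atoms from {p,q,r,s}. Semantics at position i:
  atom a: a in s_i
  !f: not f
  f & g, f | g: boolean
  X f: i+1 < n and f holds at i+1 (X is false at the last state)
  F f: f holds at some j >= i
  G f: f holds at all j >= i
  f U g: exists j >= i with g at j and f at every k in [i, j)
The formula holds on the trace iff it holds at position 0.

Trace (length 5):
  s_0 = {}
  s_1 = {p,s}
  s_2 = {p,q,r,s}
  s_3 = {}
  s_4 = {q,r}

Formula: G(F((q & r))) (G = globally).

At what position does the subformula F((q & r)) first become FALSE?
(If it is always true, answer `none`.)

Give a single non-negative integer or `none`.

s_0={}: F((q & r))=True (q & r)=False q=False r=False
s_1={p,s}: F((q & r))=True (q & r)=False q=False r=False
s_2={p,q,r,s}: F((q & r))=True (q & r)=True q=True r=True
s_3={}: F((q & r))=True (q & r)=False q=False r=False
s_4={q,r}: F((q & r))=True (q & r)=True q=True r=True
G(F((q & r))) holds globally = True
No violation — formula holds at every position.

Answer: none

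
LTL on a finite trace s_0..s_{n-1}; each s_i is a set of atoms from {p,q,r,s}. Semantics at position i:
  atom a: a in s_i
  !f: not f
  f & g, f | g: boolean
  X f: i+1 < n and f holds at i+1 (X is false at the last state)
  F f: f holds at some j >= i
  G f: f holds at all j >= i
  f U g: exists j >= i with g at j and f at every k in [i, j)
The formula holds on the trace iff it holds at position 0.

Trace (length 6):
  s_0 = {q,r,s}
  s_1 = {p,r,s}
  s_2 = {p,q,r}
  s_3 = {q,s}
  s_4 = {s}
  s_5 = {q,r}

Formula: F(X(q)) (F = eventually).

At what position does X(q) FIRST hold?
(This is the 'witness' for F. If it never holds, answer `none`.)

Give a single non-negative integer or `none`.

s_0={q,r,s}: X(q)=False q=True
s_1={p,r,s}: X(q)=True q=False
s_2={p,q,r}: X(q)=True q=True
s_3={q,s}: X(q)=False q=True
s_4={s}: X(q)=True q=False
s_5={q,r}: X(q)=False q=True
F(X(q)) holds; first witness at position 1.

Answer: 1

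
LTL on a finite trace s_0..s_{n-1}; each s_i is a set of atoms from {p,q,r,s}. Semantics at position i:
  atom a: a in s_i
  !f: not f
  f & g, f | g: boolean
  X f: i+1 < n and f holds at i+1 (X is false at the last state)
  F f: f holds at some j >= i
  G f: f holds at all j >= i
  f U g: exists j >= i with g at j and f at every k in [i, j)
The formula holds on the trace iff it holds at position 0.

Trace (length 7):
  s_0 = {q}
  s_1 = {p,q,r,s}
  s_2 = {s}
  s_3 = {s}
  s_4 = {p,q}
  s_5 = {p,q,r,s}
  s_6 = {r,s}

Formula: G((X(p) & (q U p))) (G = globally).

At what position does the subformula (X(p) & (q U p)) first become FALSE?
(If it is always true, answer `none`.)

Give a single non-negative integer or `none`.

s_0={q}: (X(p) & (q U p))=True X(p)=True p=False (q U p)=True q=True
s_1={p,q,r,s}: (X(p) & (q U p))=False X(p)=False p=True (q U p)=True q=True
s_2={s}: (X(p) & (q U p))=False X(p)=False p=False (q U p)=False q=False
s_3={s}: (X(p) & (q U p))=False X(p)=True p=False (q U p)=False q=False
s_4={p,q}: (X(p) & (q U p))=True X(p)=True p=True (q U p)=True q=True
s_5={p,q,r,s}: (X(p) & (q U p))=False X(p)=False p=True (q U p)=True q=True
s_6={r,s}: (X(p) & (q U p))=False X(p)=False p=False (q U p)=False q=False
G((X(p) & (q U p))) holds globally = False
First violation at position 1.

Answer: 1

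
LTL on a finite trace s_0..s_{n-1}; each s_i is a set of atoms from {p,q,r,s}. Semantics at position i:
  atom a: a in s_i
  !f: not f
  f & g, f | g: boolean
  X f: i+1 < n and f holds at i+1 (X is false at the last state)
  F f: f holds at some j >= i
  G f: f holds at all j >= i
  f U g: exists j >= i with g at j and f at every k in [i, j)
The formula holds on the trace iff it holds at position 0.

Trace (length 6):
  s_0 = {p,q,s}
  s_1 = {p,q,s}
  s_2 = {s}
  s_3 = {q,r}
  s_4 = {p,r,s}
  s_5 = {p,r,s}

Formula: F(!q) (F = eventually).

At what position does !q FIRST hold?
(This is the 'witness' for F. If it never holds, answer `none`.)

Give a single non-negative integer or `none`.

Answer: 2

Derivation:
s_0={p,q,s}: !q=False q=True
s_1={p,q,s}: !q=False q=True
s_2={s}: !q=True q=False
s_3={q,r}: !q=False q=True
s_4={p,r,s}: !q=True q=False
s_5={p,r,s}: !q=True q=False
F(!q) holds; first witness at position 2.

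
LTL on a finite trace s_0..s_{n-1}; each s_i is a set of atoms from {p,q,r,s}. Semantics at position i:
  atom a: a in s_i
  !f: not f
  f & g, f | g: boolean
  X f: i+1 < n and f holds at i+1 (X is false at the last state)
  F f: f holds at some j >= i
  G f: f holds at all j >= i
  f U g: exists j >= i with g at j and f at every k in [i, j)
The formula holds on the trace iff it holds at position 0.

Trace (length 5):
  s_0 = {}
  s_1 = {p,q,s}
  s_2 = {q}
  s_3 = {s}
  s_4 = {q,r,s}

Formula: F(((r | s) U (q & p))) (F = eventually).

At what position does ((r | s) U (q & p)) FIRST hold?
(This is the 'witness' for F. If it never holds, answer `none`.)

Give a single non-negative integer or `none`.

Answer: 1

Derivation:
s_0={}: ((r | s) U (q & p))=False (r | s)=False r=False s=False (q & p)=False q=False p=False
s_1={p,q,s}: ((r | s) U (q & p))=True (r | s)=True r=False s=True (q & p)=True q=True p=True
s_2={q}: ((r | s) U (q & p))=False (r | s)=False r=False s=False (q & p)=False q=True p=False
s_3={s}: ((r | s) U (q & p))=False (r | s)=True r=False s=True (q & p)=False q=False p=False
s_4={q,r,s}: ((r | s) U (q & p))=False (r | s)=True r=True s=True (q & p)=False q=True p=False
F(((r | s) U (q & p))) holds; first witness at position 1.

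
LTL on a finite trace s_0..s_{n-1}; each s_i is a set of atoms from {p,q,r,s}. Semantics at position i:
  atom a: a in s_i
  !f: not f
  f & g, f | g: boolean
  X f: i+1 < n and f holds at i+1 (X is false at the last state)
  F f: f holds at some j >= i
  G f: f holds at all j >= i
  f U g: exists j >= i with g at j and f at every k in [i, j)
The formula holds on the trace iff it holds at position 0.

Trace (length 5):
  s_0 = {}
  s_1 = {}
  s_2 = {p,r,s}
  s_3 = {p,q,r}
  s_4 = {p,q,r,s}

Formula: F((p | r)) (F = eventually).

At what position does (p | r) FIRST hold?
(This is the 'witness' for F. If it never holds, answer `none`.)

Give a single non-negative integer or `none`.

Answer: 2

Derivation:
s_0={}: (p | r)=False p=False r=False
s_1={}: (p | r)=False p=False r=False
s_2={p,r,s}: (p | r)=True p=True r=True
s_3={p,q,r}: (p | r)=True p=True r=True
s_4={p,q,r,s}: (p | r)=True p=True r=True
F((p | r)) holds; first witness at position 2.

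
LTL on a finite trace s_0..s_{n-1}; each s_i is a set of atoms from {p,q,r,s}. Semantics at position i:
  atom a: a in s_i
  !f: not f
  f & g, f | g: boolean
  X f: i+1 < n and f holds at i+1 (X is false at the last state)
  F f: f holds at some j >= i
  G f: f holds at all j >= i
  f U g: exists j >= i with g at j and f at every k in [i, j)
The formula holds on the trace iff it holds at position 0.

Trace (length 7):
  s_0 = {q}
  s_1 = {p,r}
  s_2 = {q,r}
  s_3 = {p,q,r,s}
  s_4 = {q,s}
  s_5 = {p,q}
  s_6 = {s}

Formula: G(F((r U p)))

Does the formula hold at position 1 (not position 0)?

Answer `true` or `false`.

Answer: false

Derivation:
s_0={q}: G(F((r U p)))=False F((r U p))=True (r U p)=False r=False p=False
s_1={p,r}: G(F((r U p)))=False F((r U p))=True (r U p)=True r=True p=True
s_2={q,r}: G(F((r U p)))=False F((r U p))=True (r U p)=True r=True p=False
s_3={p,q,r,s}: G(F((r U p)))=False F((r U p))=True (r U p)=True r=True p=True
s_4={q,s}: G(F((r U p)))=False F((r U p))=True (r U p)=False r=False p=False
s_5={p,q}: G(F((r U p)))=False F((r U p))=True (r U p)=True r=False p=True
s_6={s}: G(F((r U p)))=False F((r U p))=False (r U p)=False r=False p=False
Evaluating at position 1: result = False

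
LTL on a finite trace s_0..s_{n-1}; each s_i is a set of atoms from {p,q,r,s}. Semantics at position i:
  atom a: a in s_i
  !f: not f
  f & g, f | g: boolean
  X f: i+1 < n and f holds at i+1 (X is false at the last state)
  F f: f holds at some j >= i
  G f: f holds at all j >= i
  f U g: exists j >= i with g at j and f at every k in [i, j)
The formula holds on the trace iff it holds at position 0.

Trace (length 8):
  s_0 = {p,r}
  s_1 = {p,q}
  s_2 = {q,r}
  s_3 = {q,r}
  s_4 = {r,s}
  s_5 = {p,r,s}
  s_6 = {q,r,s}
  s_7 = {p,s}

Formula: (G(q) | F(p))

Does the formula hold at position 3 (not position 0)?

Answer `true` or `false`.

Answer: true

Derivation:
s_0={p,r}: (G(q) | F(p))=True G(q)=False q=False F(p)=True p=True
s_1={p,q}: (G(q) | F(p))=True G(q)=False q=True F(p)=True p=True
s_2={q,r}: (G(q) | F(p))=True G(q)=False q=True F(p)=True p=False
s_3={q,r}: (G(q) | F(p))=True G(q)=False q=True F(p)=True p=False
s_4={r,s}: (G(q) | F(p))=True G(q)=False q=False F(p)=True p=False
s_5={p,r,s}: (G(q) | F(p))=True G(q)=False q=False F(p)=True p=True
s_6={q,r,s}: (G(q) | F(p))=True G(q)=False q=True F(p)=True p=False
s_7={p,s}: (G(q) | F(p))=True G(q)=False q=False F(p)=True p=True
Evaluating at position 3: result = True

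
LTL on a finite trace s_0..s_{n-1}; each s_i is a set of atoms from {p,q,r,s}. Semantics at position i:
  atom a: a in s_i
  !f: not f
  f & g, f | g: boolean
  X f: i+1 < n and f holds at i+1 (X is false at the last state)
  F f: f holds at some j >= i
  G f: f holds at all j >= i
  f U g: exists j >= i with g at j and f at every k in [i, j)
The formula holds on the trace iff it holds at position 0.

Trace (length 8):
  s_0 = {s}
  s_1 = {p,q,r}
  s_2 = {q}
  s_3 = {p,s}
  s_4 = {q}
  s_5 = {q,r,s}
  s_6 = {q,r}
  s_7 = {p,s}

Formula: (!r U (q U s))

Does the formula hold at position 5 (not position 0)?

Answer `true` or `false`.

Answer: true

Derivation:
s_0={s}: (!r U (q U s))=True !r=True r=False (q U s)=True q=False s=True
s_1={p,q,r}: (!r U (q U s))=True !r=False r=True (q U s)=True q=True s=False
s_2={q}: (!r U (q U s))=True !r=True r=False (q U s)=True q=True s=False
s_3={p,s}: (!r U (q U s))=True !r=True r=False (q U s)=True q=False s=True
s_4={q}: (!r U (q U s))=True !r=True r=False (q U s)=True q=True s=False
s_5={q,r,s}: (!r U (q U s))=True !r=False r=True (q U s)=True q=True s=True
s_6={q,r}: (!r U (q U s))=True !r=False r=True (q U s)=True q=True s=False
s_7={p,s}: (!r U (q U s))=True !r=True r=False (q U s)=True q=False s=True
Evaluating at position 5: result = True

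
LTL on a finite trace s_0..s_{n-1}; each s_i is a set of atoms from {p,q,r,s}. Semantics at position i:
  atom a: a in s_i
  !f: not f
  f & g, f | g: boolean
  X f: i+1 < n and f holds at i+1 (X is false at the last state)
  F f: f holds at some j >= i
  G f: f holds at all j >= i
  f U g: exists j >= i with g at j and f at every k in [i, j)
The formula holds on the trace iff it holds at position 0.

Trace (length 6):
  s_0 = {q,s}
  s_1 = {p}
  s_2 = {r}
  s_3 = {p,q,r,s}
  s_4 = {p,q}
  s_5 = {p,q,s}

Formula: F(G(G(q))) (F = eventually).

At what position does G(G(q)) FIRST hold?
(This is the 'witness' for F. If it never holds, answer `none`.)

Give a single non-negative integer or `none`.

s_0={q,s}: G(G(q))=False G(q)=False q=True
s_1={p}: G(G(q))=False G(q)=False q=False
s_2={r}: G(G(q))=False G(q)=False q=False
s_3={p,q,r,s}: G(G(q))=True G(q)=True q=True
s_4={p,q}: G(G(q))=True G(q)=True q=True
s_5={p,q,s}: G(G(q))=True G(q)=True q=True
F(G(G(q))) holds; first witness at position 3.

Answer: 3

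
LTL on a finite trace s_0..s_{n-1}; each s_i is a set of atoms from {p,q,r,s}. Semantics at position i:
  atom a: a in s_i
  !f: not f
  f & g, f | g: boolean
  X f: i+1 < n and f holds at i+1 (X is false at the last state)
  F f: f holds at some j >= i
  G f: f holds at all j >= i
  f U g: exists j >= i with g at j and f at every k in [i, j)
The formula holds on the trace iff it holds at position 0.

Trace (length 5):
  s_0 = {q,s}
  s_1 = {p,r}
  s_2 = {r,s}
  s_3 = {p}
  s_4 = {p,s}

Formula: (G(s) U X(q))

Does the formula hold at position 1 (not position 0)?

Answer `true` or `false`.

s_0={q,s}: (G(s) U X(q))=False G(s)=False s=True X(q)=False q=True
s_1={p,r}: (G(s) U X(q))=False G(s)=False s=False X(q)=False q=False
s_2={r,s}: (G(s) U X(q))=False G(s)=False s=True X(q)=False q=False
s_3={p}: (G(s) U X(q))=False G(s)=False s=False X(q)=False q=False
s_4={p,s}: (G(s) U X(q))=False G(s)=True s=True X(q)=False q=False
Evaluating at position 1: result = False

Answer: false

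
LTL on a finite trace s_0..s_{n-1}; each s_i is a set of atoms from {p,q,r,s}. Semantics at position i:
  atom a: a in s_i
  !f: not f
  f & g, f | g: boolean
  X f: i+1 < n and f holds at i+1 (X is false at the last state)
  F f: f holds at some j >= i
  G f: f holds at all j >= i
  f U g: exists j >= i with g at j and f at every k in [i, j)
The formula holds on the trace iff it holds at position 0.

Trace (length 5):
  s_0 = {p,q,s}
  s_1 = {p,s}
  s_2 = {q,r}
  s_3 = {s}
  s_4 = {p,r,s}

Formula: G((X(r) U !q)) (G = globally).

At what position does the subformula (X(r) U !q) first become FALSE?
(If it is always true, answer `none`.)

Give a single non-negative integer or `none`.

s_0={p,q,s}: (X(r) U !q)=False X(r)=False r=False !q=False q=True
s_1={p,s}: (X(r) U !q)=True X(r)=True r=False !q=True q=False
s_2={q,r}: (X(r) U !q)=False X(r)=False r=True !q=False q=True
s_3={s}: (X(r) U !q)=True X(r)=True r=False !q=True q=False
s_4={p,r,s}: (X(r) U !q)=True X(r)=False r=True !q=True q=False
G((X(r) U !q)) holds globally = False
First violation at position 0.

Answer: 0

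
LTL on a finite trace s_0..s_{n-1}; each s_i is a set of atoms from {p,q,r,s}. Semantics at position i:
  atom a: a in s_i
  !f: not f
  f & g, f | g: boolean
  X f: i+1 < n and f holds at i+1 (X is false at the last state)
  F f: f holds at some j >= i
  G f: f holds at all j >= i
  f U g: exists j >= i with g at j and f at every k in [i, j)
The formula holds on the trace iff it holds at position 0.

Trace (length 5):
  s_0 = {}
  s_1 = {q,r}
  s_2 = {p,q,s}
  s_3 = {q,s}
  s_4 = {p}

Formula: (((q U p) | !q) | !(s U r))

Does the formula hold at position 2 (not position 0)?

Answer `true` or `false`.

s_0={}: (((q U p) | !q) | !(s U r))=True ((q U p) | !q)=True (q U p)=False q=False p=False !q=True !(s U r)=True (s U r)=False s=False r=False
s_1={q,r}: (((q U p) | !q) | !(s U r))=True ((q U p) | !q)=True (q U p)=True q=True p=False !q=False !(s U r)=False (s U r)=True s=False r=True
s_2={p,q,s}: (((q U p) | !q) | !(s U r))=True ((q U p) | !q)=True (q U p)=True q=True p=True !q=False !(s U r)=True (s U r)=False s=True r=False
s_3={q,s}: (((q U p) | !q) | !(s U r))=True ((q U p) | !q)=True (q U p)=True q=True p=False !q=False !(s U r)=True (s U r)=False s=True r=False
s_4={p}: (((q U p) | !q) | !(s U r))=True ((q U p) | !q)=True (q U p)=True q=False p=True !q=True !(s U r)=True (s U r)=False s=False r=False
Evaluating at position 2: result = True

Answer: true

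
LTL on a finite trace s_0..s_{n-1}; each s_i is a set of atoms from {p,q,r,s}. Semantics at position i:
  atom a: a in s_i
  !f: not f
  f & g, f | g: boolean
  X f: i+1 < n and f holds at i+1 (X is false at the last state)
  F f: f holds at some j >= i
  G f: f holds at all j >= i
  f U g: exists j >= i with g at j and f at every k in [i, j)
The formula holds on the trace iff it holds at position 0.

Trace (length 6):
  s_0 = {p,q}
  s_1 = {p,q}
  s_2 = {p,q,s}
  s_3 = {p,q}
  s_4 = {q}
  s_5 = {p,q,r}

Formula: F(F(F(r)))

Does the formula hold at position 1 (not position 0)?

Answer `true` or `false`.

s_0={p,q}: F(F(F(r)))=True F(F(r))=True F(r)=True r=False
s_1={p,q}: F(F(F(r)))=True F(F(r))=True F(r)=True r=False
s_2={p,q,s}: F(F(F(r)))=True F(F(r))=True F(r)=True r=False
s_3={p,q}: F(F(F(r)))=True F(F(r))=True F(r)=True r=False
s_4={q}: F(F(F(r)))=True F(F(r))=True F(r)=True r=False
s_5={p,q,r}: F(F(F(r)))=True F(F(r))=True F(r)=True r=True
Evaluating at position 1: result = True

Answer: true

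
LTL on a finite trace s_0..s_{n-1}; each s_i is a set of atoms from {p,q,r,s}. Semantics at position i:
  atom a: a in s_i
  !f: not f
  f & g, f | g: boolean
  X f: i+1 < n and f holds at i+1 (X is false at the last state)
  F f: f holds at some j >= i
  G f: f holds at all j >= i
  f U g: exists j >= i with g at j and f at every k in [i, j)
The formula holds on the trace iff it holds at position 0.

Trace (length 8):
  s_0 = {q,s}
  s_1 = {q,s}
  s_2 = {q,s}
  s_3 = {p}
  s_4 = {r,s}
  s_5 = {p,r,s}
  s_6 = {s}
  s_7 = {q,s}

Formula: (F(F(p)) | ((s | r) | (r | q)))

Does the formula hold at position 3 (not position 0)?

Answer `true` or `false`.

s_0={q,s}: (F(F(p)) | ((s | r) | (r | q)))=True F(F(p))=True F(p)=True p=False ((s | r) | (r | q))=True (s | r)=True s=True r=False (r | q)=True q=True
s_1={q,s}: (F(F(p)) | ((s | r) | (r | q)))=True F(F(p))=True F(p)=True p=False ((s | r) | (r | q))=True (s | r)=True s=True r=False (r | q)=True q=True
s_2={q,s}: (F(F(p)) | ((s | r) | (r | q)))=True F(F(p))=True F(p)=True p=False ((s | r) | (r | q))=True (s | r)=True s=True r=False (r | q)=True q=True
s_3={p}: (F(F(p)) | ((s | r) | (r | q)))=True F(F(p))=True F(p)=True p=True ((s | r) | (r | q))=False (s | r)=False s=False r=False (r | q)=False q=False
s_4={r,s}: (F(F(p)) | ((s | r) | (r | q)))=True F(F(p))=True F(p)=True p=False ((s | r) | (r | q))=True (s | r)=True s=True r=True (r | q)=True q=False
s_5={p,r,s}: (F(F(p)) | ((s | r) | (r | q)))=True F(F(p))=True F(p)=True p=True ((s | r) | (r | q))=True (s | r)=True s=True r=True (r | q)=True q=False
s_6={s}: (F(F(p)) | ((s | r) | (r | q)))=True F(F(p))=False F(p)=False p=False ((s | r) | (r | q))=True (s | r)=True s=True r=False (r | q)=False q=False
s_7={q,s}: (F(F(p)) | ((s | r) | (r | q)))=True F(F(p))=False F(p)=False p=False ((s | r) | (r | q))=True (s | r)=True s=True r=False (r | q)=True q=True
Evaluating at position 3: result = True

Answer: true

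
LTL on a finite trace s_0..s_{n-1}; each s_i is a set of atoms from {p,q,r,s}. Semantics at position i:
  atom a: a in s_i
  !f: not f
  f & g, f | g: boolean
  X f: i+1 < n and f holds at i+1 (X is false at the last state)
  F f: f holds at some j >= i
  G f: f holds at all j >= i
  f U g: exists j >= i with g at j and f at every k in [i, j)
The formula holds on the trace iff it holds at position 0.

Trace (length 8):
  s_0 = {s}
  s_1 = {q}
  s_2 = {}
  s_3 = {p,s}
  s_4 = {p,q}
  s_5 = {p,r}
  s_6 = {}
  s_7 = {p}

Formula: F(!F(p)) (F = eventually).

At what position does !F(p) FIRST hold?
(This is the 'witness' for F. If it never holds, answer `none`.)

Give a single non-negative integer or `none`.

s_0={s}: !F(p)=False F(p)=True p=False
s_1={q}: !F(p)=False F(p)=True p=False
s_2={}: !F(p)=False F(p)=True p=False
s_3={p,s}: !F(p)=False F(p)=True p=True
s_4={p,q}: !F(p)=False F(p)=True p=True
s_5={p,r}: !F(p)=False F(p)=True p=True
s_6={}: !F(p)=False F(p)=True p=False
s_7={p}: !F(p)=False F(p)=True p=True
F(!F(p)) does not hold (no witness exists).

Answer: none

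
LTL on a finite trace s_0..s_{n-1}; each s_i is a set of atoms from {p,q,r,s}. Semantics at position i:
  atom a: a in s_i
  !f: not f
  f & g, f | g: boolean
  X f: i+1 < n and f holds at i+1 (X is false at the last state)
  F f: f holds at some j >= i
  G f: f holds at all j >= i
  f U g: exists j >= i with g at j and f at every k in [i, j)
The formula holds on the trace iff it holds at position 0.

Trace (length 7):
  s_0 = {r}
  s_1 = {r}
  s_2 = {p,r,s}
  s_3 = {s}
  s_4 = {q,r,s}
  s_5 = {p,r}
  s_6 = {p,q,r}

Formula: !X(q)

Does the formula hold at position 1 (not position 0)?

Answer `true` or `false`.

Answer: true

Derivation:
s_0={r}: !X(q)=True X(q)=False q=False
s_1={r}: !X(q)=True X(q)=False q=False
s_2={p,r,s}: !X(q)=True X(q)=False q=False
s_3={s}: !X(q)=False X(q)=True q=False
s_4={q,r,s}: !X(q)=True X(q)=False q=True
s_5={p,r}: !X(q)=False X(q)=True q=False
s_6={p,q,r}: !X(q)=True X(q)=False q=True
Evaluating at position 1: result = True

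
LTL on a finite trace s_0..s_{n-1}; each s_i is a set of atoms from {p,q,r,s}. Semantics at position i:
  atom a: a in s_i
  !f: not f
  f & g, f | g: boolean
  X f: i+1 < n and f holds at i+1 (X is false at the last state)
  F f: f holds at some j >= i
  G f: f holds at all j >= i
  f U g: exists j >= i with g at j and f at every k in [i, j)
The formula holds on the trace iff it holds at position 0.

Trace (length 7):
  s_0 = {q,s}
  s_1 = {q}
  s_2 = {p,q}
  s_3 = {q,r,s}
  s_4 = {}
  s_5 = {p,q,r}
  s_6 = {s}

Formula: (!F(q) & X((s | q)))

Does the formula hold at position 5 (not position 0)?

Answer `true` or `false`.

Answer: false

Derivation:
s_0={q,s}: (!F(q) & X((s | q)))=False !F(q)=False F(q)=True q=True X((s | q))=True (s | q)=True s=True
s_1={q}: (!F(q) & X((s | q)))=False !F(q)=False F(q)=True q=True X((s | q))=True (s | q)=True s=False
s_2={p,q}: (!F(q) & X((s | q)))=False !F(q)=False F(q)=True q=True X((s | q))=True (s | q)=True s=False
s_3={q,r,s}: (!F(q) & X((s | q)))=False !F(q)=False F(q)=True q=True X((s | q))=False (s | q)=True s=True
s_4={}: (!F(q) & X((s | q)))=False !F(q)=False F(q)=True q=False X((s | q))=True (s | q)=False s=False
s_5={p,q,r}: (!F(q) & X((s | q)))=False !F(q)=False F(q)=True q=True X((s | q))=True (s | q)=True s=False
s_6={s}: (!F(q) & X((s | q)))=False !F(q)=True F(q)=False q=False X((s | q))=False (s | q)=True s=True
Evaluating at position 5: result = False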